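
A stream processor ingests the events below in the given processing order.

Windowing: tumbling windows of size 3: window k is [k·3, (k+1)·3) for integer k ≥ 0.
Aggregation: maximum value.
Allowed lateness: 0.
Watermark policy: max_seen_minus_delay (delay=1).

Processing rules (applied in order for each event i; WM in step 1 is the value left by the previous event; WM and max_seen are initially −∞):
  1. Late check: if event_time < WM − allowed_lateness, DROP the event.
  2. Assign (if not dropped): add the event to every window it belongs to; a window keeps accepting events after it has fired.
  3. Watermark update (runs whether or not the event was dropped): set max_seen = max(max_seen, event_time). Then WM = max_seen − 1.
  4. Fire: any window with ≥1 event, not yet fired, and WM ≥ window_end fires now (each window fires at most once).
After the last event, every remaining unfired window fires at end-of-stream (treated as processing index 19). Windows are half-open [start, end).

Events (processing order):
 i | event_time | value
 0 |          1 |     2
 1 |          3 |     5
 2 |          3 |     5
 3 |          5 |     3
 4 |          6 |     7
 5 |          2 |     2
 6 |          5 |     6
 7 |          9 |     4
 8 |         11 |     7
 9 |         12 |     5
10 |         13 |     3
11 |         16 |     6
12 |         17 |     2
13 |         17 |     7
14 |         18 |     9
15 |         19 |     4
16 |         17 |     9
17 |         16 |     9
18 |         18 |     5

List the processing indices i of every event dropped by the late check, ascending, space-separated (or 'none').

5 16 17

i=0 t=1 v=2: → [0,3); WM=0
i=1 t=3 v=5: → [3,6); WM=2
i=2 t=3 v=5: → [3,6); WM=2
i=3 t=5 v=3: → [3,6); WM=4; [0,3) fires=2
i=4 t=6 v=7: → [6,9); WM=5
i=5 t=2 v=2: DROP (t<5-0); WM=5
i=6 t=5 v=6: → [3,6); WM=5
i=7 t=9 v=4: → [9,12); WM=8; [3,6) fires=6
i=8 t=11 v=7: → [9,12); WM=10; [6,9) fires=7
i=9 t=12 v=5: → [12,15); WM=11
i=10 t=13 v=3: → [12,15); WM=12; [9,12) fires=7
i=11 t=16 v=6: → [15,18); WM=15; [12,15) fires=5
i=12 t=17 v=2: → [15,18); WM=16
i=13 t=17 v=7: → [15,18); WM=16
i=14 t=18 v=9: → [18,21); WM=17
i=15 t=19 v=4: → [18,21); WM=18; [15,18) fires=7
i=16 t=17 v=9: DROP (t<18-0); WM=18
i=17 t=16 v=9: DROP (t<18-0); WM=18
i=18 t=18 v=5: → [18,21); WM=18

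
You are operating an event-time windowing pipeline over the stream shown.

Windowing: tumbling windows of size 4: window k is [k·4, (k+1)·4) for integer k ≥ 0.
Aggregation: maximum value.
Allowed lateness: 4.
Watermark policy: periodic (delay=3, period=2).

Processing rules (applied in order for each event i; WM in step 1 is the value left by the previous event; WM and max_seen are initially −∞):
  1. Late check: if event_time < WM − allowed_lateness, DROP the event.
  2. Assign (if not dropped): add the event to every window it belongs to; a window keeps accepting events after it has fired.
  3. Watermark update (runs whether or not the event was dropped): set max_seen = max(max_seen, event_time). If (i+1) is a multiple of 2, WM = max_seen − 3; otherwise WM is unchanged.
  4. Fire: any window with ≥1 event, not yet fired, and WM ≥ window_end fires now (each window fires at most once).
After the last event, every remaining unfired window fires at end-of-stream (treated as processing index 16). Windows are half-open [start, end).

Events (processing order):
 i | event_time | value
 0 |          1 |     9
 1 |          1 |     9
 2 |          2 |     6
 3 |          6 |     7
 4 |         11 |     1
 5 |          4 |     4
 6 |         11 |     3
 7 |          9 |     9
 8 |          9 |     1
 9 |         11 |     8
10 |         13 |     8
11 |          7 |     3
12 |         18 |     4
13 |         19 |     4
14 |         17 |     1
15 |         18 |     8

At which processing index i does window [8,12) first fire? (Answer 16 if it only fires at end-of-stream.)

13

i=0 t=1 v=9: → [0,4); WM=−∞
i=1 t=1 v=9: → [0,4); WM=-2
i=2 t=2 v=6: → [0,4); WM=-2
i=3 t=6 v=7: → [4,8); WM=3
i=4 t=11 v=1: → [8,12); WM=3
i=5 t=4 v=4: → [4,8); WM=8; [0,4) fires=9 [4,8) fires=7
i=6 t=11 v=3: → [8,12); WM=8
i=7 t=9 v=9: → [8,12); WM=8
i=8 t=9 v=1: → [8,12); WM=8
i=9 t=11 v=8: → [8,12); WM=8
i=10 t=13 v=8: → [12,16); WM=8
i=11 t=7 v=3: → [4,8); WM=10
i=12 t=18 v=4: → [16,20); WM=10
i=13 t=19 v=4: → [16,20); WM=16; [8,12) fires=9 [12,16) fires=8
i=14 t=17 v=1: → [16,20); WM=16
i=15 t=18 v=8: → [16,20); WM=16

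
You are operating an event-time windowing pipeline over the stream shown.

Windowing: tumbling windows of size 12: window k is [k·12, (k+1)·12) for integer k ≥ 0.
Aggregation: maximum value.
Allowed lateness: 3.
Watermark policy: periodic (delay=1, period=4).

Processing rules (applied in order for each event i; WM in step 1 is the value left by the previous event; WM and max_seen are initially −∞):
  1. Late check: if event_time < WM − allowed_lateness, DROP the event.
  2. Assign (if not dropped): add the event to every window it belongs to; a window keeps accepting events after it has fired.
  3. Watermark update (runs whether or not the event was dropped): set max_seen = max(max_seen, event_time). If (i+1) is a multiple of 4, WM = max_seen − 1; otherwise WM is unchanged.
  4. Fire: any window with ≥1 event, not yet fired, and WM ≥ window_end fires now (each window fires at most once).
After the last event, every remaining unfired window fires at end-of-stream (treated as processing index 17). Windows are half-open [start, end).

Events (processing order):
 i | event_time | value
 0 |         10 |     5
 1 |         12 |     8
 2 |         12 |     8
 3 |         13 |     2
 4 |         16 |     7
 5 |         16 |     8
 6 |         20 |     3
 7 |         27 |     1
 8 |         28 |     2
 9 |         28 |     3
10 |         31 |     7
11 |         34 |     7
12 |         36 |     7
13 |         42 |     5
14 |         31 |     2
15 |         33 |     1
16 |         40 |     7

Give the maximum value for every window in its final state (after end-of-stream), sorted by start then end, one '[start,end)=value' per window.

i=0 t=10 v=5: → [0,12); WM=−∞
i=1 t=12 v=8: → [12,24); WM=−∞
i=2 t=12 v=8: → [12,24); WM=−∞
i=3 t=13 v=2: → [12,24); WM=12; [0,12) fires=5
i=4 t=16 v=7: → [12,24); WM=12
i=5 t=16 v=8: → [12,24); WM=12
i=6 t=20 v=3: → [12,24); WM=12
i=7 t=27 v=1: → [24,36); WM=26; [12,24) fires=8
i=8 t=28 v=2: → [24,36); WM=26
i=9 t=28 v=3: → [24,36); WM=26
i=10 t=31 v=7: → [24,36); WM=26
i=11 t=34 v=7: → [24,36); WM=33
i=12 t=36 v=7: → [36,48); WM=33
i=13 t=42 v=5: → [36,48); WM=33
i=14 t=31 v=2: → [24,36); WM=33
i=15 t=33 v=1: → [24,36); WM=41; [24,36) fires=7
i=16 t=40 v=7: → [36,48); WM=41

[0,12)=5 [12,24)=8 [24,36)=7 [36,48)=7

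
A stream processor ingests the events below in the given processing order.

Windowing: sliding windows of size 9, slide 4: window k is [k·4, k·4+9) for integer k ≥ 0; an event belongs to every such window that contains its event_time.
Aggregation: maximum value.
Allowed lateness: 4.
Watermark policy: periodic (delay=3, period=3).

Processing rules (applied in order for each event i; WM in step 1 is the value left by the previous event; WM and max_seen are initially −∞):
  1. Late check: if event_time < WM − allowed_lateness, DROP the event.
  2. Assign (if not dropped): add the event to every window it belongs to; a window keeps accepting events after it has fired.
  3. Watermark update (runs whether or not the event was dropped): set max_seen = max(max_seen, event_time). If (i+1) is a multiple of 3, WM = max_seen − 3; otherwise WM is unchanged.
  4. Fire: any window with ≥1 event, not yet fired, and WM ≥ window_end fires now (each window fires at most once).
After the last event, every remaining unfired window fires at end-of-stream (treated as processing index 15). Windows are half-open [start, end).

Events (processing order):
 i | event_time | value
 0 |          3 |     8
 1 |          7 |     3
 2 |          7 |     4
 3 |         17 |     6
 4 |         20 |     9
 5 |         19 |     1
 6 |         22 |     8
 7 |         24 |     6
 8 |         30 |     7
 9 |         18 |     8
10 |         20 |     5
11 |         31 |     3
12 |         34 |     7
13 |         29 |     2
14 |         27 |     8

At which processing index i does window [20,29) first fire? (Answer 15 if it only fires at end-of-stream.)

i=0 t=3 v=8: → [0,9); WM=−∞
i=1 t=7 v=3: → [4,13),[0,9); WM=−∞
i=2 t=7 v=4: → [4,13),[0,9); WM=4
i=3 t=17 v=6: → [16,25),[12,21); WM=4
i=4 t=20 v=9: → [20,29),[16,25),[12,21); WM=4
i=5 t=19 v=1: → [16,25),[12,21); WM=17; [0,9) fires=8 [4,13) fires=4
i=6 t=22 v=8: → [20,29),[16,25); WM=17
i=7 t=24 v=6: → [24,33),[20,29),[16,25); WM=17
i=8 t=30 v=7: → [28,37),[24,33); WM=27; [12,21) fires=9 [16,25) fires=9
i=9 t=18 v=8: DROP (t<27-4); WM=27
i=10 t=20 v=5: DROP (t<27-4); WM=27
i=11 t=31 v=3: → [28,37),[24,33); WM=28
i=12 t=34 v=7: → [32,41),[28,37); WM=28
i=13 t=29 v=2: → [28,37),[24,33); WM=28
i=14 t=27 v=8: → [24,33),[20,29); WM=31; [20,29) fires=9

14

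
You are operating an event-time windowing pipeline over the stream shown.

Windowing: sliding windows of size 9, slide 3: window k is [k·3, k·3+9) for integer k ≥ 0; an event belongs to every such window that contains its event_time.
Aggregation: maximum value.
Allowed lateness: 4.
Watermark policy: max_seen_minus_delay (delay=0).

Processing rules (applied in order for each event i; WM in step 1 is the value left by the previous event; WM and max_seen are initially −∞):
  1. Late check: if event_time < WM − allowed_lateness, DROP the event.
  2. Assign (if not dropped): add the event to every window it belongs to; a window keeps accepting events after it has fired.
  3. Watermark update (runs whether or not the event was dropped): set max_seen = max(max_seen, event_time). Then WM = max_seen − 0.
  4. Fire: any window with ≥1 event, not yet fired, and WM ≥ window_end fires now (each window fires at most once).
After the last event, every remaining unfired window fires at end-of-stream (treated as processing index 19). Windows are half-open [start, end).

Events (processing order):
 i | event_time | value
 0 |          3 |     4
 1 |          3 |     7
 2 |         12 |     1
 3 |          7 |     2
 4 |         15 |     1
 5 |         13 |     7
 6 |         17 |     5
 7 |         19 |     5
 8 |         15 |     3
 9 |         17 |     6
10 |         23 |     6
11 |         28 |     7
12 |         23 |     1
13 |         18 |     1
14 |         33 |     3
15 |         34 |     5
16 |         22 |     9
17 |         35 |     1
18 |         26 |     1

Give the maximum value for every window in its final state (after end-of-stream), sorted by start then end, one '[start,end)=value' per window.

i=0 t=3 v=4: → [3,12),[0,9); WM=3
i=1 t=3 v=7: → [3,12),[0,9); WM=3
i=2 t=12 v=1: → [12,21),[9,18),[6,15); WM=12; [0,9) fires=7 [3,12) fires=7
i=3 t=7 v=2: DROP (t<12-4); WM=12
i=4 t=15 v=1: → [15,24),[12,21),[9,18); WM=15; [6,15) fires=1
i=5 t=13 v=7: → [12,21),[9,18),[6,15); WM=15
i=6 t=17 v=5: → [15,24),[12,21),[9,18); WM=17
i=7 t=19 v=5: → [18,27),[15,24),[12,21); WM=19; [9,18) fires=7
i=8 t=15 v=3: → [15,24),[12,21),[9,18); WM=19
i=9 t=17 v=6: → [15,24),[12,21),[9,18); WM=19
i=10 t=23 v=6: → [21,30),[18,27),[15,24); WM=23; [12,21) fires=7
i=11 t=28 v=7: → [27,36),[24,33),[21,30); WM=28; [15,24) fires=6 [18,27) fires=6
i=12 t=23 v=1: DROP (t<28-4); WM=28
i=13 t=18 v=1: DROP (t<28-4); WM=28
i=14 t=33 v=3: → [33,42),[30,39),[27,36); WM=33; [21,30) fires=7 [24,33) fires=7
i=15 t=34 v=5: → [33,42),[30,39),[27,36); WM=34
i=16 t=22 v=9: DROP (t<34-4); WM=34
i=17 t=35 v=1: → [33,42),[30,39),[27,36); WM=35
i=18 t=26 v=1: DROP (t<35-4); WM=35

[0,9)=7 [3,12)=7 [6,15)=7 [9,18)=7 [12,21)=7 [15,24)=6 [18,27)=6 [21,30)=7 [24,33)=7 [27,36)=7 [30,39)=5 [33,42)=5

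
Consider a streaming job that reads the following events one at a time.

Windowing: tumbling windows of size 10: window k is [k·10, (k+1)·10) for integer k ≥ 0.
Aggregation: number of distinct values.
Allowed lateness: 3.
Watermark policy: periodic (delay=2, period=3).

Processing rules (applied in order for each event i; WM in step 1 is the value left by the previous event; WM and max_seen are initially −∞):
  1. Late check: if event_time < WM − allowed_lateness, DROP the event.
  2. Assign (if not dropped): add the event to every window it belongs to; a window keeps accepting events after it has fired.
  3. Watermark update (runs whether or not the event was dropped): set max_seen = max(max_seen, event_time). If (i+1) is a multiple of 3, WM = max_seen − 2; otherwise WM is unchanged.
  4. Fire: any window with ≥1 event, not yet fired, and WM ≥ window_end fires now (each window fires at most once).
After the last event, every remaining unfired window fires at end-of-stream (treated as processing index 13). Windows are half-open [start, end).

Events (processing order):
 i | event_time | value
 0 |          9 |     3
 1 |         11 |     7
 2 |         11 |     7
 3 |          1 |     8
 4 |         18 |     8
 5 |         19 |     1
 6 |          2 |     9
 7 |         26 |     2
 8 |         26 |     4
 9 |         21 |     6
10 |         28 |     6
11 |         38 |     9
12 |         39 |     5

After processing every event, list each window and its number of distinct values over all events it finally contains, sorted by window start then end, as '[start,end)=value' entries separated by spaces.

[0,10)=1 [10,20)=3 [20,30)=3 [30,40)=2

i=0 t=9 v=3: → [0,10); WM=−∞
i=1 t=11 v=7: → [10,20); WM=−∞
i=2 t=11 v=7: → [10,20); WM=9
i=3 t=1 v=8: DROP (t<9-3); WM=9
i=4 t=18 v=8: → [10,20); WM=9
i=5 t=19 v=1: → [10,20); WM=17; [0,10) fires=1
i=6 t=2 v=9: DROP (t<17-3); WM=17
i=7 t=26 v=2: → [20,30); WM=17
i=8 t=26 v=4: → [20,30); WM=24; [10,20) fires=3
i=9 t=21 v=6: → [20,30); WM=24
i=10 t=28 v=6: → [20,30); WM=24
i=11 t=38 v=9: → [30,40); WM=36; [20,30) fires=3
i=12 t=39 v=5: → [30,40); WM=36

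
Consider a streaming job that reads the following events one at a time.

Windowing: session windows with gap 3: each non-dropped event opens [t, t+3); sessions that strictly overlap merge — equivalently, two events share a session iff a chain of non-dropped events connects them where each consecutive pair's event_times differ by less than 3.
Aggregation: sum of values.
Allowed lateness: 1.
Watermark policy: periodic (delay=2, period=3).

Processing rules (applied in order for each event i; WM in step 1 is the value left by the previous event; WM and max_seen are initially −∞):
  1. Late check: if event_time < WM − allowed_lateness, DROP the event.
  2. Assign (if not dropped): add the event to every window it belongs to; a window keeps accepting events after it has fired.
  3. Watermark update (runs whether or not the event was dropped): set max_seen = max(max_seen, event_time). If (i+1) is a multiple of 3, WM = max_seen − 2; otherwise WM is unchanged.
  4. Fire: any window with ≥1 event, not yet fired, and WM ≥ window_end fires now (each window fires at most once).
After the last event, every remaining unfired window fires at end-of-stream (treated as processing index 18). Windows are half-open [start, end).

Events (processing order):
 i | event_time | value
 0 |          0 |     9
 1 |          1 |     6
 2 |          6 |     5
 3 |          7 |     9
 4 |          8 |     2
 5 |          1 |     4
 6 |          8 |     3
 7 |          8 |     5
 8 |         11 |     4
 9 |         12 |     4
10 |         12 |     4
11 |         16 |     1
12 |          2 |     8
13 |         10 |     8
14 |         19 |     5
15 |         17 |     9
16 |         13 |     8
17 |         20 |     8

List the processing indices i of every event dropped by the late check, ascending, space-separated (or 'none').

5 12 13 16

i=0 t=0 v=9: → [0,3); WM=−∞
i=1 t=1 v=6: → [0,4); WM=−∞
i=2 t=6 v=5: → [6,9); WM=4
i=3 t=7 v=9: → [6,10); WM=4
i=4 t=8 v=2: → [6,11); WM=4
i=5 t=1 v=4: DROP (t<4-1); WM=6
i=6 t=8 v=3: → [6,11); WM=6
i=7 t=8 v=5: → [6,11); WM=6
i=8 t=11 v=4: → [11,14); WM=9
i=9 t=12 v=4: → [11,15); WM=9
i=10 t=12 v=4: → [11,15); WM=9
i=11 t=16 v=1: → [16,19); WM=14
i=12 t=2 v=8: DROP (t<14-1); WM=14
i=13 t=10 v=8: DROP (t<14-1); WM=14
i=14 t=19 v=5: → [19,22); WM=17
i=15 t=17 v=9: → [16,22); WM=17
i=16 t=13 v=8: DROP (t<17-1); WM=17
i=17 t=20 v=8: → [16,23); WM=18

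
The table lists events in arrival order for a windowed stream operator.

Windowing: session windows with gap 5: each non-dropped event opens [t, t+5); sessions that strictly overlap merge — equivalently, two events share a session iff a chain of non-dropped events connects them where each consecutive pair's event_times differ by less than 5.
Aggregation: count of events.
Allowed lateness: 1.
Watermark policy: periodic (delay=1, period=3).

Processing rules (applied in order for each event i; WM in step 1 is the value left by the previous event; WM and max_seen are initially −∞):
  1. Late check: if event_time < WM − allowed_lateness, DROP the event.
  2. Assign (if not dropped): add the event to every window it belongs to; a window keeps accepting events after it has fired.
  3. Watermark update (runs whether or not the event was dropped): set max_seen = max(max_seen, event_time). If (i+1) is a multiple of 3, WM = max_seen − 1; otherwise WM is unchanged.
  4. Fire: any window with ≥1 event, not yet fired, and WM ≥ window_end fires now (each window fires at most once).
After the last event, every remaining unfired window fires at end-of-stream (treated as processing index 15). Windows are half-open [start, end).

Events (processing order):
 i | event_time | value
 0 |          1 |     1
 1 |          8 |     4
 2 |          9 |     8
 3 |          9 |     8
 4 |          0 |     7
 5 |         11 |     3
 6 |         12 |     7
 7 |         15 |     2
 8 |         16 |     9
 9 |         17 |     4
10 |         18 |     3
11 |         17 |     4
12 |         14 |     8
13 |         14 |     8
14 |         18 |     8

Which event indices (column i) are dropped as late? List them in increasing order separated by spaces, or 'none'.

4 12 13

i=0 t=1 v=1: → [1,6); WM=−∞
i=1 t=8 v=4: → [8,13); WM=−∞
i=2 t=9 v=8: → [8,14); WM=8
i=3 t=9 v=8: → [8,14); WM=8
i=4 t=0 v=7: DROP (t<8-1); WM=8
i=5 t=11 v=3: → [8,16); WM=10
i=6 t=12 v=7: → [8,17); WM=10
i=7 t=15 v=2: → [8,20); WM=10
i=8 t=16 v=9: → [8,21); WM=15
i=9 t=17 v=4: → [8,22); WM=15
i=10 t=18 v=3: → [8,23); WM=15
i=11 t=17 v=4: → [8,23); WM=17
i=12 t=14 v=8: DROP (t<17-1); WM=17
i=13 t=14 v=8: DROP (t<17-1); WM=17
i=14 t=18 v=8: → [8,23); WM=17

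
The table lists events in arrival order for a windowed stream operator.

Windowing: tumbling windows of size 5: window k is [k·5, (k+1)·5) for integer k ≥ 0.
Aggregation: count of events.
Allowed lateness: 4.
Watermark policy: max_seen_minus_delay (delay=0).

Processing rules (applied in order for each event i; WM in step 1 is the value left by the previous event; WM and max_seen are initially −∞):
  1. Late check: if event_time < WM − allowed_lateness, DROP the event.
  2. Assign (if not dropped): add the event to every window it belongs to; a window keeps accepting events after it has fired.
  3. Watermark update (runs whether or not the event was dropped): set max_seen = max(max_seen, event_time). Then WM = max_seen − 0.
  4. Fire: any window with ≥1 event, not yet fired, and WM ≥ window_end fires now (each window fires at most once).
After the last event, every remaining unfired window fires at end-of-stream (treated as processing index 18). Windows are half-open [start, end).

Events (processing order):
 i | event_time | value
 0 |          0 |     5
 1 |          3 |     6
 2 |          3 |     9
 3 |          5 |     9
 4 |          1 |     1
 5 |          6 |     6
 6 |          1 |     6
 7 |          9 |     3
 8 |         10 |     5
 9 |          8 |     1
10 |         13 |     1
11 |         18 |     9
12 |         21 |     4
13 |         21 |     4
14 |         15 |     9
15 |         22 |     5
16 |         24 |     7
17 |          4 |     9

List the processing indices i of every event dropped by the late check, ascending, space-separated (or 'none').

6 14 17

i=0 t=0 v=5: → [0,5); WM=0
i=1 t=3 v=6: → [0,5); WM=3
i=2 t=3 v=9: → [0,5); WM=3
i=3 t=5 v=9: → [5,10); WM=5; [0,5) fires=3
i=4 t=1 v=1: → [0,5); WM=5
i=5 t=6 v=6: → [5,10); WM=6
i=6 t=1 v=6: DROP (t<6-4); WM=6
i=7 t=9 v=3: → [5,10); WM=9
i=8 t=10 v=5: → [10,15); WM=10; [5,10) fires=3
i=9 t=8 v=1: → [5,10); WM=10
i=10 t=13 v=1: → [10,15); WM=13
i=11 t=18 v=9: → [15,20); WM=18; [10,15) fires=2
i=12 t=21 v=4: → [20,25); WM=21; [15,20) fires=1
i=13 t=21 v=4: → [20,25); WM=21
i=14 t=15 v=9: DROP (t<21-4); WM=21
i=15 t=22 v=5: → [20,25); WM=22
i=16 t=24 v=7: → [20,25); WM=24
i=17 t=4 v=9: DROP (t<24-4); WM=24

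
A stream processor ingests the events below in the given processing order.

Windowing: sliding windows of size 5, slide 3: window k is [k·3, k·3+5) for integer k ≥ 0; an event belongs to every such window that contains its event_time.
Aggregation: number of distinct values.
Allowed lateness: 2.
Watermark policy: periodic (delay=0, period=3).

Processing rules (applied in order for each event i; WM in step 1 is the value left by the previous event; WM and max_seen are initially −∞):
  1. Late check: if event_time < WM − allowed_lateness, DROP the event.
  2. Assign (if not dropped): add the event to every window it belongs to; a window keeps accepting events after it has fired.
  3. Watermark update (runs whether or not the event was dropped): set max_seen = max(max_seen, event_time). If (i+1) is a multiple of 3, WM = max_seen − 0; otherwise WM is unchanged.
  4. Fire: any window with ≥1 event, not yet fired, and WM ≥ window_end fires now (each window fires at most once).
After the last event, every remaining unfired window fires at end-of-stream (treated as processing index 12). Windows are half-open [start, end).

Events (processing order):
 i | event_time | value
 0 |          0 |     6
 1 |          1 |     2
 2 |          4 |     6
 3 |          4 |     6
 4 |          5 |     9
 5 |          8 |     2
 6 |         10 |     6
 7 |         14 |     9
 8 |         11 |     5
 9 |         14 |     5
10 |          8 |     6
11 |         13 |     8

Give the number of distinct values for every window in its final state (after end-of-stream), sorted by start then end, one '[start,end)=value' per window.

i=0 t=0 v=6: → [0,5); WM=−∞
i=1 t=1 v=2: → [0,5); WM=−∞
i=2 t=4 v=6: → [3,8),[0,5); WM=4
i=3 t=4 v=6: → [3,8),[0,5); WM=4
i=4 t=5 v=9: → [3,8); WM=4
i=5 t=8 v=2: → [6,11); WM=8; [0,5) fires=2 [3,8) fires=2
i=6 t=10 v=6: → [9,14),[6,11); WM=8
i=7 t=14 v=9: → [12,17); WM=8
i=8 t=11 v=5: → [9,14); WM=14; [6,11) fires=2 [9,14) fires=2
i=9 t=14 v=5: → [12,17); WM=14
i=10 t=8 v=6: DROP (t<14-2); WM=14
i=11 t=13 v=8: → [12,17),[9,14); WM=14

[0,5)=2 [3,8)=2 [6,11)=2 [9,14)=3 [12,17)=3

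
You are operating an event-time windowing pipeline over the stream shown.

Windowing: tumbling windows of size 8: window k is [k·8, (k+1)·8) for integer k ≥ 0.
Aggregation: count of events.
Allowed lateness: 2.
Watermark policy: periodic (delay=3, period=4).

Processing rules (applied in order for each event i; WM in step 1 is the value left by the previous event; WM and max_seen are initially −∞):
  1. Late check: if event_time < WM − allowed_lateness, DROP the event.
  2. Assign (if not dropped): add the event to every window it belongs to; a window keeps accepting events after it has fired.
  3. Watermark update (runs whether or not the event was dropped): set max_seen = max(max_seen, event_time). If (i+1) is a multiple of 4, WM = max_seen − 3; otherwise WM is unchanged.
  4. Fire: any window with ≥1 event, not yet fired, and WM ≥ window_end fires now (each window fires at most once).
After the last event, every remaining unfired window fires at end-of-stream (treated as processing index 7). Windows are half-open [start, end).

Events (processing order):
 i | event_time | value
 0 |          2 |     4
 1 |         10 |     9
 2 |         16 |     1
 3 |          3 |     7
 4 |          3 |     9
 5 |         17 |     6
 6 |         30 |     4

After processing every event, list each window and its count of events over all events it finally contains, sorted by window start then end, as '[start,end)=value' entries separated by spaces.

i=0 t=2 v=4: → [0,8); WM=−∞
i=1 t=10 v=9: → [8,16); WM=−∞
i=2 t=16 v=1: → [16,24); WM=−∞
i=3 t=3 v=7: → [0,8); WM=13; [0,8) fires=2
i=4 t=3 v=9: DROP (t<13-2); WM=13
i=5 t=17 v=6: → [16,24); WM=13
i=6 t=30 v=4: → [24,32); WM=13

[0,8)=2 [8,16)=1 [16,24)=2 [24,32)=1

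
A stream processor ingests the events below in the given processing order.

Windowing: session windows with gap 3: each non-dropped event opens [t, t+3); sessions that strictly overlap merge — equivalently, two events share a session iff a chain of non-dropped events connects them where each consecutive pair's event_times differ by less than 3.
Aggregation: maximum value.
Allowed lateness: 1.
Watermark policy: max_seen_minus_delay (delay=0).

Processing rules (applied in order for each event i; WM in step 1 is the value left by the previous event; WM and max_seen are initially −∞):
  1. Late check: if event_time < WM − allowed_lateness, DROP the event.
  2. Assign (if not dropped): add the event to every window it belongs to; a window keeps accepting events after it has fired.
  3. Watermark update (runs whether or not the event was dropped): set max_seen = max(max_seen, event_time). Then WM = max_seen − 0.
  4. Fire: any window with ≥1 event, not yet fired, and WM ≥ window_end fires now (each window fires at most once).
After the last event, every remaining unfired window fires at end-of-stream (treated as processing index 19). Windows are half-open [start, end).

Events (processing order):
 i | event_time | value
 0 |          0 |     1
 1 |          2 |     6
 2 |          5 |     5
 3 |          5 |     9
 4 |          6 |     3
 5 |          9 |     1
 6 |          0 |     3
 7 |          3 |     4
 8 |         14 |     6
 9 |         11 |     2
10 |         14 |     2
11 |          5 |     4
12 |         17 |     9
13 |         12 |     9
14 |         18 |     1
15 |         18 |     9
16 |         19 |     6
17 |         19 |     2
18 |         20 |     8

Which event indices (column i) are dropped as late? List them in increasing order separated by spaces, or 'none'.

6 7 9 11 13

i=0 t=0 v=1: → [0,3); WM=0
i=1 t=2 v=6: → [0,5); WM=2
i=2 t=5 v=5: → [5,8); WM=5
i=3 t=5 v=9: → [5,8); WM=5
i=4 t=6 v=3: → [5,9); WM=6
i=5 t=9 v=1: → [9,12); WM=9
i=6 t=0 v=3: DROP (t<9-1); WM=9
i=7 t=3 v=4: DROP (t<9-1); WM=9
i=8 t=14 v=6: → [14,17); WM=14
i=9 t=11 v=2: DROP (t<14-1); WM=14
i=10 t=14 v=2: → [14,17); WM=14
i=11 t=5 v=4: DROP (t<14-1); WM=14
i=12 t=17 v=9: → [17,20); WM=17
i=13 t=12 v=9: DROP (t<17-1); WM=17
i=14 t=18 v=1: → [17,21); WM=18
i=15 t=18 v=9: → [17,21); WM=18
i=16 t=19 v=6: → [17,22); WM=19
i=17 t=19 v=2: → [17,22); WM=19
i=18 t=20 v=8: → [17,23); WM=20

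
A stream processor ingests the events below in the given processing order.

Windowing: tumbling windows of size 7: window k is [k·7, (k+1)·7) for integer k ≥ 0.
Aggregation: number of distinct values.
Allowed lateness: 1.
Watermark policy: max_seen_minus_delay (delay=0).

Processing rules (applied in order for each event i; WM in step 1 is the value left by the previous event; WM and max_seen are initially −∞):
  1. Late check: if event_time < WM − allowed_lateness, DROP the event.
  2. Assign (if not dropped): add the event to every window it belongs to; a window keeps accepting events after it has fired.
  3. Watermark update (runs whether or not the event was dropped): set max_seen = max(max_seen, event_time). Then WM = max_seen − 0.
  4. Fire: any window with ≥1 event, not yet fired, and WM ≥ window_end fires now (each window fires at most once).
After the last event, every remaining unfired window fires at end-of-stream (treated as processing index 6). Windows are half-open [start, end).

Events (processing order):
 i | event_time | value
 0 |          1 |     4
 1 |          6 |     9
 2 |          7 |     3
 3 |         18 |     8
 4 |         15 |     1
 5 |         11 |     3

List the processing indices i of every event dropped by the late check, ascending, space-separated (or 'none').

4 5

i=0 t=1 v=4: → [0,7); WM=1
i=1 t=6 v=9: → [0,7); WM=6
i=2 t=7 v=3: → [7,14); WM=7; [0,7) fires=2
i=3 t=18 v=8: → [14,21); WM=18; [7,14) fires=1
i=4 t=15 v=1: DROP (t<18-1); WM=18
i=5 t=11 v=3: DROP (t<18-1); WM=18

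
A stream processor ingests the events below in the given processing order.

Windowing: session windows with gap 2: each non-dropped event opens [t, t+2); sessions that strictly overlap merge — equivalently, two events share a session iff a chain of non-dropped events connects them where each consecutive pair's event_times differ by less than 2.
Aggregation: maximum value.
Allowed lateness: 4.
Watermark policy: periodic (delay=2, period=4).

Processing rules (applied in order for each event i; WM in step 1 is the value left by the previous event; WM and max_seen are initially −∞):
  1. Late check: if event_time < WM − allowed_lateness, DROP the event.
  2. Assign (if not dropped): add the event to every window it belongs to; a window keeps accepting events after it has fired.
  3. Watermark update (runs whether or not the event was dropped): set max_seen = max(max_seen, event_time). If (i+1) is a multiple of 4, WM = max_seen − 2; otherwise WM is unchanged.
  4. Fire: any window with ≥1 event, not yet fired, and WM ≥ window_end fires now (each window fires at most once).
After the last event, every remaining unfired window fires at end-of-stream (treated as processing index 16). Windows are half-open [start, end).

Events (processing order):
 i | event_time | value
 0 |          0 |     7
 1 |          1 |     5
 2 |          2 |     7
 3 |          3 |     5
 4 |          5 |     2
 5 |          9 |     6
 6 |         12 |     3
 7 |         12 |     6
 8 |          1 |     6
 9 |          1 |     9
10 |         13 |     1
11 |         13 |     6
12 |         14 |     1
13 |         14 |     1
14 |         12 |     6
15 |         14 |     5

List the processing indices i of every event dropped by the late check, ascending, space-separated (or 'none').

8 9

i=0 t=0 v=7: → [0,2); WM=−∞
i=1 t=1 v=5: → [0,3); WM=−∞
i=2 t=2 v=7: → [0,4); WM=−∞
i=3 t=3 v=5: → [0,5); WM=1
i=4 t=5 v=2: → [5,7); WM=1
i=5 t=9 v=6: → [9,11); WM=1
i=6 t=12 v=3: → [12,14); WM=1
i=7 t=12 v=6: → [12,14); WM=10
i=8 t=1 v=6: DROP (t<10-4); WM=10
i=9 t=1 v=9: DROP (t<10-4); WM=10
i=10 t=13 v=1: → [12,15); WM=10
i=11 t=13 v=6: → [12,15); WM=11
i=12 t=14 v=1: → [12,16); WM=11
i=13 t=14 v=1: → [12,16); WM=11
i=14 t=12 v=6: → [12,16); WM=11
i=15 t=14 v=5: → [12,16); WM=12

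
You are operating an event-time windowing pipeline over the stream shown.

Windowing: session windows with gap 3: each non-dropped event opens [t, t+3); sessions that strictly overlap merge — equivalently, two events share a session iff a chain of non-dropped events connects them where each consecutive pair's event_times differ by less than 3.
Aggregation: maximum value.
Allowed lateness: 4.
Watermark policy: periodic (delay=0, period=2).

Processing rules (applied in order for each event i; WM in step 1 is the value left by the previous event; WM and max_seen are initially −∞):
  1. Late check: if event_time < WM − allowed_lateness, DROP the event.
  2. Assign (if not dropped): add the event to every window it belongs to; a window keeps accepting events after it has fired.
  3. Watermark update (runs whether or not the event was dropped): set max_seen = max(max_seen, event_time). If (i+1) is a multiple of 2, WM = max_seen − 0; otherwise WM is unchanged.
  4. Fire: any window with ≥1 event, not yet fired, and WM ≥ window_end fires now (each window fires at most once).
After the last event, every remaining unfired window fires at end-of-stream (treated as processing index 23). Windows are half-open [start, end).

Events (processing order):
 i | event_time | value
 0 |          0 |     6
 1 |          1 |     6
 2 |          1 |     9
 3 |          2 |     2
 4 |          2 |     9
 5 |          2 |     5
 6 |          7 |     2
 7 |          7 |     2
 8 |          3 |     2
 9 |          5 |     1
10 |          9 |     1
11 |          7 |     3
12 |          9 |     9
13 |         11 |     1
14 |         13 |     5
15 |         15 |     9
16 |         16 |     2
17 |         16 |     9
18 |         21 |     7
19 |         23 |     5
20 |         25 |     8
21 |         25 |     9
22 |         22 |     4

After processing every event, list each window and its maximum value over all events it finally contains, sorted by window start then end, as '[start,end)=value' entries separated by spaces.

[0,19)=9 [21,28)=9

i=0 t=0 v=6: → [0,3); WM=−∞
i=1 t=1 v=6: → [0,4); WM=1
i=2 t=1 v=9: → [0,4); WM=1
i=3 t=2 v=2: → [0,5); WM=2
i=4 t=2 v=9: → [0,5); WM=2
i=5 t=2 v=5: → [0,5); WM=2
i=6 t=7 v=2: → [7,10); WM=2
i=7 t=7 v=2: → [7,10); WM=7
i=8 t=3 v=2: → [0,6); WM=7
i=9 t=5 v=1: → [0,10); WM=7
i=10 t=9 v=1: → [0,12); WM=7
i=11 t=7 v=3: → [0,12); WM=9
i=12 t=9 v=9: → [0,12); WM=9
i=13 t=11 v=1: → [0,14); WM=11
i=14 t=13 v=5: → [0,16); WM=11
i=15 t=15 v=9: → [0,18); WM=15
i=16 t=16 v=2: → [0,19); WM=15
i=17 t=16 v=9: → [0,19); WM=16
i=18 t=21 v=7: → [21,24); WM=16
i=19 t=23 v=5: → [21,26); WM=23
i=20 t=25 v=8: → [21,28); WM=23
i=21 t=25 v=9: → [21,28); WM=25
i=22 t=22 v=4: → [21,28); WM=25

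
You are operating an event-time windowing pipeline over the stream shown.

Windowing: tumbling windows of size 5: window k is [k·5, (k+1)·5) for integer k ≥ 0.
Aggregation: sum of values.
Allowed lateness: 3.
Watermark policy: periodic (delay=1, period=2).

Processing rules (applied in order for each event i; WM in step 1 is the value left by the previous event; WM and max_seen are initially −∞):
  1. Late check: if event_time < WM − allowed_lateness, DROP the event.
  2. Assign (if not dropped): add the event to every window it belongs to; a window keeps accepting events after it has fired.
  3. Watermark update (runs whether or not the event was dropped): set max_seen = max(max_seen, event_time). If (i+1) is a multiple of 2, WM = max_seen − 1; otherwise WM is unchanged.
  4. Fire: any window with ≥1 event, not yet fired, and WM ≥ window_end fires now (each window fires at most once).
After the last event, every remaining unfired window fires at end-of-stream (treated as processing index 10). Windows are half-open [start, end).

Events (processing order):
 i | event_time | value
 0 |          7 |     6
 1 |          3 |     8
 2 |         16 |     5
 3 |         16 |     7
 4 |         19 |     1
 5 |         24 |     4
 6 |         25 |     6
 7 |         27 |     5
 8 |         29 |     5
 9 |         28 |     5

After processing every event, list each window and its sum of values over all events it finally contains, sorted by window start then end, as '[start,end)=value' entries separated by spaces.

[0,5)=8 [5,10)=6 [15,20)=13 [20,25)=4 [25,30)=21

i=0 t=7 v=6: → [5,10); WM=−∞
i=1 t=3 v=8: → [0,5); WM=6; [0,5) fires=8
i=2 t=16 v=5: → [15,20); WM=6
i=3 t=16 v=7: → [15,20); WM=15; [5,10) fires=6
i=4 t=19 v=1: → [15,20); WM=15
i=5 t=24 v=4: → [20,25); WM=23; [15,20) fires=13
i=6 t=25 v=6: → [25,30); WM=23
i=7 t=27 v=5: → [25,30); WM=26; [20,25) fires=4
i=8 t=29 v=5: → [25,30); WM=26
i=9 t=28 v=5: → [25,30); WM=28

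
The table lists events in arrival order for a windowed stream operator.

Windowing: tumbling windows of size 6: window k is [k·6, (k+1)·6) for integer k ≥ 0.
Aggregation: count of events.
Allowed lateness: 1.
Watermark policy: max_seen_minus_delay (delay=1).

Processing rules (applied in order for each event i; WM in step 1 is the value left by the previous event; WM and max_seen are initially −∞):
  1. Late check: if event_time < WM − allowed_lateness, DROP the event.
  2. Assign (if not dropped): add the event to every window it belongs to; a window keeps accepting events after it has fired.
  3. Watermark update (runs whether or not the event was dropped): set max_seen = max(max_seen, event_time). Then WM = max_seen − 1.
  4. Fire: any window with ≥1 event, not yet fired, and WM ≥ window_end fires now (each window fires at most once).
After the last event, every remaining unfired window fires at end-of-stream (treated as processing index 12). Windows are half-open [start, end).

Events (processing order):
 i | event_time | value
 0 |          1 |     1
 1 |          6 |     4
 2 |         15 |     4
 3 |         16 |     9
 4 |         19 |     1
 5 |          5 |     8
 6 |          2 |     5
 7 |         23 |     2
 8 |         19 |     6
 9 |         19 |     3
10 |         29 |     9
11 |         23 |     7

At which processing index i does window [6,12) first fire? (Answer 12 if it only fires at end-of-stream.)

2

i=0 t=1 v=1: → [0,6); WM=0
i=1 t=6 v=4: → [6,12); WM=5
i=2 t=15 v=4: → [12,18); WM=14; [0,6) fires=1 [6,12) fires=1
i=3 t=16 v=9: → [12,18); WM=15
i=4 t=19 v=1: → [18,24); WM=18; [12,18) fires=2
i=5 t=5 v=8: DROP (t<18-1); WM=18
i=6 t=2 v=5: DROP (t<18-1); WM=18
i=7 t=23 v=2: → [18,24); WM=22
i=8 t=19 v=6: DROP (t<22-1); WM=22
i=9 t=19 v=3: DROP (t<22-1); WM=22
i=10 t=29 v=9: → [24,30); WM=28; [18,24) fires=2
i=11 t=23 v=7: DROP (t<28-1); WM=28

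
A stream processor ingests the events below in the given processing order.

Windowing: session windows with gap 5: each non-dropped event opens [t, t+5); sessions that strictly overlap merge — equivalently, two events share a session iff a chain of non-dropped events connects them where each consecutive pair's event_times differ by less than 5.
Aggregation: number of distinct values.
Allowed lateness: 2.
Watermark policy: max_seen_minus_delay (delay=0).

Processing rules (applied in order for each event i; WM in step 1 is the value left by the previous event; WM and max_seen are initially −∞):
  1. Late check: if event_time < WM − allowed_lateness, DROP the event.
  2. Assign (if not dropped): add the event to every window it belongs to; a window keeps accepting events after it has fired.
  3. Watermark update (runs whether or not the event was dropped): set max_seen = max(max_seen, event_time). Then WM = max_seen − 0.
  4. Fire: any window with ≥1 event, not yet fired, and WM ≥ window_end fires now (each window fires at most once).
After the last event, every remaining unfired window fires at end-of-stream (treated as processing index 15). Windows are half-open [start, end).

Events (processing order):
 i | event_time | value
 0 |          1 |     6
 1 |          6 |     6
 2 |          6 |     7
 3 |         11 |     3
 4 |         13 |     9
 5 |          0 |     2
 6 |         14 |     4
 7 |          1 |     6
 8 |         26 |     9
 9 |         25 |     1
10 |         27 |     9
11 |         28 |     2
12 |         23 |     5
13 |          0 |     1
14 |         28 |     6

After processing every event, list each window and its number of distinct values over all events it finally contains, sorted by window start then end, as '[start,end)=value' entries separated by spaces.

[1,6)=1 [6,11)=2 [11,19)=3 [25,33)=4

i=0 t=1 v=6: → [1,6); WM=1
i=1 t=6 v=6: → [6,11); WM=6
i=2 t=6 v=7: → [6,11); WM=6
i=3 t=11 v=3: → [11,16); WM=11
i=4 t=13 v=9: → [11,18); WM=13
i=5 t=0 v=2: DROP (t<13-2); WM=13
i=6 t=14 v=4: → [11,19); WM=14
i=7 t=1 v=6: DROP (t<14-2); WM=14
i=8 t=26 v=9: → [26,31); WM=26
i=9 t=25 v=1: → [25,31); WM=26
i=10 t=27 v=9: → [25,32); WM=27
i=11 t=28 v=2: → [25,33); WM=28
i=12 t=23 v=5: DROP (t<28-2); WM=28
i=13 t=0 v=1: DROP (t<28-2); WM=28
i=14 t=28 v=6: → [25,33); WM=28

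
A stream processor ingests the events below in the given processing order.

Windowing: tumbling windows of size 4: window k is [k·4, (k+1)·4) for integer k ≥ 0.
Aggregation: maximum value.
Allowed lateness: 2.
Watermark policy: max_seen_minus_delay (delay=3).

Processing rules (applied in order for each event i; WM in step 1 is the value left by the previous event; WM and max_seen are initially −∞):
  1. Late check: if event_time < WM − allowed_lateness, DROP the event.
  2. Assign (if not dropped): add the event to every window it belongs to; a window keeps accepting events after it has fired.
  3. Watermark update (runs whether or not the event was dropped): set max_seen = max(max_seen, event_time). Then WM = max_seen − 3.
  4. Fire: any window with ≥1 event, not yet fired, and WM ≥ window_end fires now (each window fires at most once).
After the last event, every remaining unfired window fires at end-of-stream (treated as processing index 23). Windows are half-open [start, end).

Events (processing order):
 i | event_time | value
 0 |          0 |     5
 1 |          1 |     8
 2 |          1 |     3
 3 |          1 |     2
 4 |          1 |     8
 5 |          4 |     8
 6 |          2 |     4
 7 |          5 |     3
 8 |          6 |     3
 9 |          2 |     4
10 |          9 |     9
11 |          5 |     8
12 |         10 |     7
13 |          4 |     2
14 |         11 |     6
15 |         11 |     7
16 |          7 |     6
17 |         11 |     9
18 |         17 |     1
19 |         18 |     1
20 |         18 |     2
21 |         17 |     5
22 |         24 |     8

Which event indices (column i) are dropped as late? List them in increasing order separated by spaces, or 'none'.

13

i=0 t=0 v=5: → [0,4); WM=-3
i=1 t=1 v=8: → [0,4); WM=-2
i=2 t=1 v=3: → [0,4); WM=-2
i=3 t=1 v=2: → [0,4); WM=-2
i=4 t=1 v=8: → [0,4); WM=-2
i=5 t=4 v=8: → [4,8); WM=1
i=6 t=2 v=4: → [0,4); WM=1
i=7 t=5 v=3: → [4,8); WM=2
i=8 t=6 v=3: → [4,8); WM=3
i=9 t=2 v=4: → [0,4); WM=3
i=10 t=9 v=9: → [8,12); WM=6; [0,4) fires=8
i=11 t=5 v=8: → [4,8); WM=6
i=12 t=10 v=7: → [8,12); WM=7
i=13 t=4 v=2: DROP (t<7-2); WM=7
i=14 t=11 v=6: → [8,12); WM=8; [4,8) fires=8
i=15 t=11 v=7: → [8,12); WM=8
i=16 t=7 v=6: → [4,8); WM=8
i=17 t=11 v=9: → [8,12); WM=8
i=18 t=17 v=1: → [16,20); WM=14; [8,12) fires=9
i=19 t=18 v=1: → [16,20); WM=15
i=20 t=18 v=2: → [16,20); WM=15
i=21 t=17 v=5: → [16,20); WM=15
i=22 t=24 v=8: → [24,28); WM=21; [16,20) fires=5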